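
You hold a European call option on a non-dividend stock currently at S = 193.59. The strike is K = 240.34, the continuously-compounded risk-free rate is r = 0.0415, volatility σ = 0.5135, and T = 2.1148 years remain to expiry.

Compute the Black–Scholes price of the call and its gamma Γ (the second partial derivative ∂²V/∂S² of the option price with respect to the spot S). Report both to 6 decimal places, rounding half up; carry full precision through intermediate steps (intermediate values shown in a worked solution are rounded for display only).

price = 47.795723
Γ = 0.002704

σ√T = 0.5135·√2.1148 = 0.746750
d₁ = (ln(S/K) + (r+σ²/2)T) / (σ√T) = (ln(193.59/240.34) + (0.0415+0.5135²/2)·2.1148) / 0.746750 = (-0.216312 + 0.366582) / 0.746750 = 0.201232
d₂ = d₁ − σ√T = 0.201232 − 0.746750 = -0.545518
e^{−rT} = e^{−0.0415·2.1148} = 0.915977
N(d₁) = 0.579741,  N(d₂) = 0.292699
Call price V = S·N(d₁) − K·e^{−rT}·N(d₂) = 112.232120 − 64.436397 = 47.795723
φ(d₁) = (1/√(2π))·e^{−d₁²/2} = 0.390946
Γ = φ(d₁) / (S·σ·√T) = 0.002704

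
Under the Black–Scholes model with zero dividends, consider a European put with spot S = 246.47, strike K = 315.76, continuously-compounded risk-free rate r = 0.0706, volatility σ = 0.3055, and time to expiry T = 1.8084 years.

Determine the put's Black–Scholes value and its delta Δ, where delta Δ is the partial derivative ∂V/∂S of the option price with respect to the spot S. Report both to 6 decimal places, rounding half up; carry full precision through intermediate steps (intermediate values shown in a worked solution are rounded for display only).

price = 60.175179
Δ = -0.534604

σ√T = 0.3055·√1.8084 = 0.410827
d₁ = (ln(S/K) + (r+σ²/2)T) / (σ√T) = (ln(246.47/315.76) + (0.0706+0.3055²/2)·1.8084) / 0.410827 = (-0.247742 + 0.212062) / 0.410827 = -0.086849
d₂ = d₁ − σ√T = -0.086849 − 0.410827 = -0.497676
e^{−rT} = e^{−0.0706·1.8084} = 0.880141
N(−d₁) = 0.534604,  N(−d₂) = 0.690644
Put price V = K·e^{−rT}·N(−d₂) − S·N(−d₁) = 191.939090 − 131.763911 = 60.175179
Δ = −N(−d₁) = -0.534604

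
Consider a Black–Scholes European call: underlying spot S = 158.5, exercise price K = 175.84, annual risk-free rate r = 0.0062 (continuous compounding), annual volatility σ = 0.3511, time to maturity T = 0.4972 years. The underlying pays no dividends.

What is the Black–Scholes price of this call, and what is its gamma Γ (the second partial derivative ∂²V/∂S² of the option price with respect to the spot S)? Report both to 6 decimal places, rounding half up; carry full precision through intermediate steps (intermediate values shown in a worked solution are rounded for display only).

price = 9.376994
Γ = 0.009767

σ√T = 0.3511·√0.4972 = 0.247569
d₁ = (ln(S/K) + (r+σ²/2)T) / (σ√T) = (ln(158.5/175.84) + (0.0062+0.3511²/2)·0.4972) / 0.247569 = (-0.103820 + 0.033728) / 0.247569 = -0.283121
d₂ = d₁ − σ√T = -0.283121 − 0.247569 = -0.530690
e^{−rT} = e^{−0.0062·0.4972} = 0.996922
N(d₁) = 0.388542,  N(d₂) = 0.297817
Call price V = S·N(d₁) − K·e^{−rT}·N(d₂) = 61.583906 − 52.206912 = 9.376994
φ(d₁) = (1/√(2π))·e^{−d₁²/2} = 0.383269
Γ = φ(d₁) / (S·σ·√T) = 0.009767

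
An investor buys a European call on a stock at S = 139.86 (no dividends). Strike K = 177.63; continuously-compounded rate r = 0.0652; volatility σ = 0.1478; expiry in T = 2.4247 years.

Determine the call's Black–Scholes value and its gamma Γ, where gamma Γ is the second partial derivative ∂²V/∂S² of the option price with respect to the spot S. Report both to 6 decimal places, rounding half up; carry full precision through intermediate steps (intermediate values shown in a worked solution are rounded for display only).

σ√T = 0.1478·√2.4247 = 0.230146
d₁ = (ln(S/K) + (r+σ²/2)T) / (σ√T) = (ln(139.86/177.63) + (0.0652+0.1478²/2)·2.4247) / 0.230146 = (-0.239061 + 0.184574) / 0.230146 = -0.236749
d₂ = d₁ − σ√T = -0.236749 − 0.230146 = -0.466895
e^{−rT} = e^{−0.0652·2.4247} = 0.853773
N(d₁) = 0.406426,  N(d₂) = 0.320288
Call price V = S·N(d₁) − K·e^{−rT}·N(d₂) = 56.842720 − 48.573413 = 8.269307
φ(d₁) = (1/√(2π))·e^{−d₁²/2} = 0.387917
Γ = φ(d₁) / (S·σ·√T) = 0.012052

price = 8.269307
Γ = 0.012052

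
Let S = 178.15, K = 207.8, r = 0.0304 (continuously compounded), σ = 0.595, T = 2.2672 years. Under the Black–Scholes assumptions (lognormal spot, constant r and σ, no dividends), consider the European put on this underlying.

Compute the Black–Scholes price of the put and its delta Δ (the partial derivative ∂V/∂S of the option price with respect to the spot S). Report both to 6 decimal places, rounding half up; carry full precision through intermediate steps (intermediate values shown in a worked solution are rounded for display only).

price = 72.515790
Δ = -0.362027

σ√T = 0.595·√2.2672 = 0.895905
d₁ = (ln(S/K) + (r+σ²/2)T) / (σ√T) = (ln(178.15/207.8) + (0.0304+0.595²/2)·2.2672) / 0.895905 = (-0.153950 + 0.470246) / 0.895905 = 0.353046
d₂ = d₁ − σ√T = 0.353046 − 0.895905 = -0.542859
e^{−rT} = e^{−0.0304·2.2672} = 0.933399
N(−d₁) = 0.362027,  N(−d₂) = 0.706387
Put price V = K·e^{−rT}·N(−d₂) − S·N(−d₁) = 137.010910 − 64.495120 = 72.515790
Δ = −N(−d₁) = -0.362027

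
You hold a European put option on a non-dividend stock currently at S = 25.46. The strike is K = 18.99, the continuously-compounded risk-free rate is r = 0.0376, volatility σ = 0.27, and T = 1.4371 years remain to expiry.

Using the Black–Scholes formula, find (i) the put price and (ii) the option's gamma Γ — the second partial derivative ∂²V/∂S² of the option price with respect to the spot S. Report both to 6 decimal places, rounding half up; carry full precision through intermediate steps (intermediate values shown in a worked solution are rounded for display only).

σ√T = 0.27·√1.4371 = 0.323674
d₁ = (ln(S/K) + (r+σ²/2)T) / (σ√T) = (ln(25.46/18.99) + (0.0376+0.27²/2)·1.4371) / 0.323674 = (0.293196 + 0.106417) / 0.323674 = 1.234618
d₂ = d₁ − σ√T = 1.234618 − 0.323674 = 0.910945
e^{−rT} = e^{−0.0376·1.4371} = 0.947399
N(−d₁) = 0.108486,  N(−d₂) = 0.181162
Put price V = K·e^{−rT}·N(−d₂) − S·N(−d₁) = 3.259310 − 2.762061 = 0.497248
φ(d₁) = (1/√(2π))·e^{−d₁²/2} = 0.186173
Γ = φ(d₁) / (S·σ·√T) = 0.022592

price = 0.497248
Γ = 0.022592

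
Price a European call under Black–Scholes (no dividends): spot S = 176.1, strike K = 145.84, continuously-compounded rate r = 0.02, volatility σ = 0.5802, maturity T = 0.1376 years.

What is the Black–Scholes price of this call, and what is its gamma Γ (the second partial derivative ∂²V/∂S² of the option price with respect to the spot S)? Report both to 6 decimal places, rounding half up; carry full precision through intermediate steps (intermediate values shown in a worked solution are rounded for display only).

σ√T = 0.5802·√0.1376 = 0.215222
d₁ = (ln(S/K) + (r+σ²/2)T) / (σ√T) = (ln(176.1/145.84) + (0.02+0.5802²/2)·0.1376) / 0.215222 = (0.188542 + 0.025912) / 0.215222 = 0.996432
d₂ = d₁ − σ√T = 0.996432 − 0.215222 = 0.781210
e^{−rT} = e^{−0.02·0.1376} = 0.997252
N(d₁) = 0.840480,  N(d₂) = 0.782660
Call price V = S·N(d₁) − K·e^{−rT}·N(d₂) = 148.008491 − 113.829501 = 34.178991
φ(d₁) = (1/√(2π))·e^{−d₁²/2} = 0.242834
Γ = φ(d₁) / (S·σ·√T) = 0.006407

price = 34.178991
Γ = 0.006407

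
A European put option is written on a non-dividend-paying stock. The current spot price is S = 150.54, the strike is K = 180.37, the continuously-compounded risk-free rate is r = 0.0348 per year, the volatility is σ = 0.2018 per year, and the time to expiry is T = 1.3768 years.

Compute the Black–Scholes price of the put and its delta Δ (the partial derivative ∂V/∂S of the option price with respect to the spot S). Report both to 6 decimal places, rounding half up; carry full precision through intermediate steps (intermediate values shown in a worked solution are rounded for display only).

price = 28.207712
Δ = -0.671023

σ√T = 0.2018·√1.3768 = 0.236786
d₁ = (ln(S/K) + (r+σ²/2)T) / (σ√T) = (ln(150.54/180.37) + (0.0348+0.2018²/2)·1.3768) / 0.236786 = (-0.180781 + 0.075947) / 0.236786 = -0.442741
d₂ = d₁ − σ√T = -0.442741 − 0.236786 = -0.679527
e^{−rT} = e^{−0.0348·1.3768} = 0.953217
N(−d₁) = 0.671023,  N(−d₂) = 0.751598
Put price V = K·e^{−rT}·N(−d₂) − S·N(−d₁) = 129.223570 − 101.015858 = 28.207712
Δ = −N(−d₁) = -0.671023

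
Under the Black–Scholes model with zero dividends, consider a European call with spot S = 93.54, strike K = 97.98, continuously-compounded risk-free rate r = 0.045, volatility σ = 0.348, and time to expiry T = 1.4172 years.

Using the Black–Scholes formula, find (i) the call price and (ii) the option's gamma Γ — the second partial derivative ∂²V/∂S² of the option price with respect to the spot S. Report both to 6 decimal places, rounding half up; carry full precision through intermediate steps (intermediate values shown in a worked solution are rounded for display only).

price = 16.037484
Γ = 0.009980

σ√T = 0.348·√1.4172 = 0.414281
d₁ = (ln(S/K) + (r+σ²/2)T) / (σ√T) = (ln(93.54/97.98) + (0.045+0.348²/2)·1.4172) / 0.414281 = (-0.046374 + 0.149588) / 0.414281 = 0.249140
d₂ = d₁ − σ√T = 0.249140 − 0.414281 = -0.165140
e^{−rT} = e^{−0.045·1.4172} = 0.938217
N(d₁) = 0.598374,  N(d₂) = 0.434417
Call price V = S·N(d₁) − K·e^{−rT}·N(d₂) = 55.971894 − 39.934410 = 16.037484
φ(d₁) = (1/√(2π))·e^{−d₁²/2} = 0.386751
Γ = φ(d₁) / (S·σ·√T) = 0.009980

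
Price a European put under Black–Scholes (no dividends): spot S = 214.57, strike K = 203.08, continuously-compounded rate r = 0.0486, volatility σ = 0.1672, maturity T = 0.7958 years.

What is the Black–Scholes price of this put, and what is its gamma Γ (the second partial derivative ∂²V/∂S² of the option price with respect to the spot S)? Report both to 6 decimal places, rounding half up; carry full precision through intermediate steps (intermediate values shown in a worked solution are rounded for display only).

σ√T = 0.1672·√0.7958 = 0.149155
d₁ = (ln(S/K) + (r+σ²/2)T) / (σ√T) = (ln(214.57/203.08) + (0.0486+0.1672²/2)·0.7958) / 0.149155 = (0.055036 + 0.049800) / 0.149155 = 0.702862
d₂ = d₁ − σ√T = 0.702862 − 0.149155 = 0.553707
e^{−rT} = e^{−0.0486·0.7958} = 0.962062
N(−d₁) = 0.241071,  N(−d₂) = 0.289890
Put price V = K·e^{−rT}·N(−d₂) − S·N(−d₁) = 56.637369 − 51.726551 = 4.910818
φ(d₁) = (1/√(2π))·e^{−d₁²/2} = 0.311628
Γ = φ(d₁) / (S·σ·√T) = 0.009737

price = 4.910818
Γ = 0.009737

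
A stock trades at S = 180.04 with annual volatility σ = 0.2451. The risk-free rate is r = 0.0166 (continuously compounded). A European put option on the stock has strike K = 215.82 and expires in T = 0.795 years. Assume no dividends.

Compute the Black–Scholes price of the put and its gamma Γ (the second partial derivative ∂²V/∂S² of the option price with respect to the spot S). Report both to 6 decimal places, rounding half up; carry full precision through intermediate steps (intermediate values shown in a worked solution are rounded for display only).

σ√T = 0.2451·√0.795 = 0.218538
d₁ = (ln(S/K) + (r+σ²/2)T) / (σ√T) = (ln(180.04/215.82) + (0.0166+0.2451²/2)·0.795) / 0.218538 = (-0.181266 + 0.037076) / 0.218538 = -0.659790
d₂ = d₁ − σ√T = -0.659790 − 0.218538 = -0.878328
e^{−rT} = e^{−0.0166·0.795} = 0.986890
N(−d₁) = 0.745306,  N(−d₂) = 0.810117
Put price V = K·e^{−rT}·N(−d₂) − S·N(−d₁) = 172.547305 − 134.184865 = 38.362440
φ(d₁) = (1/√(2π))·e^{−d₁²/2} = 0.320908
Γ = φ(d₁) / (S·σ·√T) = 0.008156

price = 38.362440
Γ = 0.008156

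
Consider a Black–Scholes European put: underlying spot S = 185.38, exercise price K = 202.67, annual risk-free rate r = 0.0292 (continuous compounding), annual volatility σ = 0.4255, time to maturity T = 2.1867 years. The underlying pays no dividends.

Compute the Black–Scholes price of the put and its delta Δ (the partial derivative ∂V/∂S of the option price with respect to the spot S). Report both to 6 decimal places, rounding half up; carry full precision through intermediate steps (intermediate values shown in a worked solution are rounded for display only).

σ√T = 0.4255·√2.1867 = 0.629208
d₁ = (ln(S/K) + (r+σ²/2)T) / (σ√T) = (ln(185.38/202.67) + (0.0292+0.4255²/2)·2.1867) / 0.629208 = (-0.089171 + 0.261803) / 0.629208 = 0.274363
d₂ = d₁ − σ√T = 0.274363 − 0.629208 = -0.354844
e^{−rT} = e^{−0.0292·2.1867} = 0.938144
N(−d₁) = 0.391903,  N(−d₂) = 0.638647
Put price V = K·e^{−rT}·N(−d₂) − S·N(−d₁) = 121.428291 − 72.650914 = 48.777376
Δ = −N(−d₁) = -0.391903

price = 48.777376
Δ = -0.391903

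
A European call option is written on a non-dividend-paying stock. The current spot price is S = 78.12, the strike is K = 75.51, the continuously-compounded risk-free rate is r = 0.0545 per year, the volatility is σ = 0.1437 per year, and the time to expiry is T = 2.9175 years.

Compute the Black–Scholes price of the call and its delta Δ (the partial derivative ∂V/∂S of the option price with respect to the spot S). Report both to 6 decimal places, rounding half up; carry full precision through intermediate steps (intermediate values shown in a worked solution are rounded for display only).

price = 15.845136
Δ = 0.818318

σ√T = 0.1437·√2.9175 = 0.245450
d₁ = (ln(S/K) + (r+σ²/2)T) / (σ√T) = (ln(78.12/75.51) + (0.0545+0.1437²/2)·2.9175) / 0.245450 = (0.033981 + 0.189126) / 0.245450 = 0.908975
d₂ = d₁ − σ√T = 0.908975 − 0.245450 = 0.663526
e^{−rT} = e^{−0.0545·2.9175} = 0.852993
N(d₁) = 0.818318,  N(d₂) = 0.746503
Call price V = S·N(d₁) − K·e^{−rT}·N(d₂) = 63.927029 − 48.081894 = 15.845136
Δ = N(d₁) = 0.818318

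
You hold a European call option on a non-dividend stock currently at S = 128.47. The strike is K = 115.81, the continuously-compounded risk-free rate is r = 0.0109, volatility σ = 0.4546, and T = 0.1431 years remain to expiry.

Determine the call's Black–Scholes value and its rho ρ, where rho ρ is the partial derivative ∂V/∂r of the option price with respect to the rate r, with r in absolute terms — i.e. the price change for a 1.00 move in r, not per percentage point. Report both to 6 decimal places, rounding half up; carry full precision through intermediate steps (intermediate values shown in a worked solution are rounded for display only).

σ√T = 0.4546·√0.1431 = 0.171969
d₁ = (ln(S/K) + (r+σ²/2)T) / (σ√T) = (ln(128.47/115.81) + (0.0109+0.4546²/2)·0.1431) / 0.171969 = (0.103744 + 0.016346) / 0.171969 = 0.698330
d₂ = d₁ − σ√T = 0.698330 − 0.171969 = 0.526362
e^{−rT} = e^{−0.0109·0.1431} = 0.998441
N(d₁) = 0.757515,  N(d₂) = 0.700681
Call price V = S·N(d₁) − K·e^{−rT}·N(d₂) = 97.317906 − 81.019452 = 16.298454
ρ = K·T·e^{−rT}·N(d₂) = 11.593884

price = 16.298454
ρ = 11.593884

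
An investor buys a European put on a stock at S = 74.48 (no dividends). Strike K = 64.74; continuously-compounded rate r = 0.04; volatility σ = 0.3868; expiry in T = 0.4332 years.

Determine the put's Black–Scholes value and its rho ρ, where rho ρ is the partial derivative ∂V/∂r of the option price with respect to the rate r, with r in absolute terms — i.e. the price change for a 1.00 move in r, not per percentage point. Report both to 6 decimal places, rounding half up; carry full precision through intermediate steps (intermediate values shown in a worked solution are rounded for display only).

σ√T = 0.3868·√0.4332 = 0.254584
d₁ = (ln(S/K) + (r+σ²/2)T) / (σ√T) = (ln(74.48/64.74) + (0.04+0.3868²/2)·0.4332) / 0.254584 = (0.140151 + 0.049734) / 0.254584 = 0.745868
d₂ = d₁ − σ√T = 0.745868 − 0.254584 = 0.491284
e^{−rT} = e^{−0.04·0.4332} = 0.982821
N(−d₁) = 0.227874,  N(−d₂) = 0.311613
Put price V = K·e^{−rT}·N(−d₂) − S·N(−d₁) = 19.827251 − 16.972028 = 2.855222
ρ = −K·T·e^{−rT}·N(−d₂) = -8.589165

price = 2.855222
ρ = -8.589165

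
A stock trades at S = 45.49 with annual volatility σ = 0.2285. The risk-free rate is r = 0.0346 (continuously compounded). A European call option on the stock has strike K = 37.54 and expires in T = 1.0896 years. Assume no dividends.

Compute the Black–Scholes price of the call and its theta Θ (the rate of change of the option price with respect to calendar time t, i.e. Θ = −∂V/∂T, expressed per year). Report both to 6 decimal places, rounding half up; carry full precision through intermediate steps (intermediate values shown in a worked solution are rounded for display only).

σ√T = 0.2285·√1.0896 = 0.238517
d₁ = (ln(S/K) + (r+σ²/2)T) / (σ√T) = (ln(45.49/37.54) + (0.0346+0.2285²/2)·1.0896) / 0.238517 = (0.192085 + 0.066145) / 0.238517 = 1.082651
d₂ = d₁ − σ√T = 1.082651 − 0.238517 = 0.844134
e^{−rT} = e^{−0.0346·1.0896} = 0.963002
N(d₁) = 0.860518,  N(d₂) = 0.800703
Call price V = S·N(d₁) − K·e^{−rT}·N(d₂) = 39.144977 − 28.946266 = 10.198711
φ(d₁) = (1/√(2π))·e^{−d₁²/2} = 0.222016
Θ = −S·φ(d₁)·σ/(2√T) − r·K·e^{−rT}·N(d₂) = −1.105410 − 1.001541 = -2.106950

price = 10.198711
Θ = -2.106950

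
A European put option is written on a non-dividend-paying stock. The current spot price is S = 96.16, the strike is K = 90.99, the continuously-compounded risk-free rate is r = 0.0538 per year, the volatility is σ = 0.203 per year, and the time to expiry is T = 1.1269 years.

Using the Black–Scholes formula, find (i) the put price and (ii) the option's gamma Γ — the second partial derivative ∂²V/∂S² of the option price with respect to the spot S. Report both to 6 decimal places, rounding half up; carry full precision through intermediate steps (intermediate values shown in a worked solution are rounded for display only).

price = 3.633883
Γ = 0.015631

σ√T = 0.203·√1.1269 = 0.215496
d₁ = (ln(S/K) + (r+σ²/2)T) / (σ√T) = (ln(96.16/90.99) + (0.0538+0.203²/2)·1.1269) / 0.215496 = (0.055264 + 0.083846) / 0.215496 = 0.645536
d₂ = d₁ − σ√T = 0.645536 − 0.215496 = 0.430040
e^{−rT} = e^{−0.0538·1.1269} = 0.941174
N(−d₁) = 0.259290,  N(−d₂) = 0.333583
Put price V = K·e^{−rT}·N(−d₂) − S·N(−d₁) = 28.567202 − 24.933318 = 3.633883
φ(d₁) = (1/√(2π))·e^{−d₁²/2} = 0.323908
Γ = φ(d₁) / (S·σ·√T) = 0.015631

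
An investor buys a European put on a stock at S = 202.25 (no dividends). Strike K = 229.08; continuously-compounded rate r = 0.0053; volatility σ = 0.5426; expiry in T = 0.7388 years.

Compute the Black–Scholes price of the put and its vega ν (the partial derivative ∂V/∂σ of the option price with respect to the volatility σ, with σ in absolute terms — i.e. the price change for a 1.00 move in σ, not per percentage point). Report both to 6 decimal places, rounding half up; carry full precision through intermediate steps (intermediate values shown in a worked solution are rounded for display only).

σ√T = 0.5426·√0.7388 = 0.466384
d₁ = (ln(S/K) + (r+σ²/2)T) / (σ√T) = (ln(202.25/229.08) + (0.0053+0.5426²/2)·0.7388) / 0.466384 = (-0.124567 + 0.112672) / 0.466384 = -0.025503
d₂ = d₁ − σ√T = -0.025503 − 0.466384 = -0.491887
e^{−rT} = e^{−0.0053·0.7388} = 0.996092
N(−d₁) = 0.510173,  N(−d₂) = 0.688600
Put price V = K·e^{−rT}·N(−d₂) − S·N(−d₁) = 157.128095 − 103.182531 = 53.945564
φ(d₁) = (1/√(2π))·e^{−d₁²/2} = 0.398813
ν = S·φ(d₁)·√T = 69.329937

price = 53.945564
ν = 69.329937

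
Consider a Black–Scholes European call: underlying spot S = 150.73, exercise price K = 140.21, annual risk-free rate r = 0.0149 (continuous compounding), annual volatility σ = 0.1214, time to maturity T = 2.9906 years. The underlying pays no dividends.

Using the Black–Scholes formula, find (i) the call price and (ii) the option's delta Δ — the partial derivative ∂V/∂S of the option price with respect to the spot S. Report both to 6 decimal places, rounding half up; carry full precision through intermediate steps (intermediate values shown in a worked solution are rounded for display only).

price = 22.011899
Δ = 0.745961

σ√T = 0.1214·√2.9906 = 0.209941
d₁ = (ln(S/K) + (r+σ²/2)T) / (σ√T) = (ln(150.73/140.21) + (0.0149+0.1214²/2)·2.9906) / 0.209941 = (0.072349 + 0.066598) / 0.209941 = 0.661835
d₂ = d₁ − σ√T = 0.661835 − 0.209941 = 0.451894
e^{−rT} = e^{−0.0149·2.9906} = 0.956418
N(d₁) = 0.745961,  N(d₂) = 0.674327
Call price V = S·N(d₁) − K·e^{−rT}·N(d₂) = 112.438774 − 90.426875 = 22.011899
Δ = N(d₁) = 0.745961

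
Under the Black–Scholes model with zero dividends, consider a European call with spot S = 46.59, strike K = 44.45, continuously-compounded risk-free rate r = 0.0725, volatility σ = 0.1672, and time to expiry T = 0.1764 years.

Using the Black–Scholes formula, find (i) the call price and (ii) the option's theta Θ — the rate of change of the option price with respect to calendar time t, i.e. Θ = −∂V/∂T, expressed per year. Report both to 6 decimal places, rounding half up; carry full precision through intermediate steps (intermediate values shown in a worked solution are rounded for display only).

σ√T = 0.1672·√0.1764 = 0.070224
d₁ = (ln(S/K) + (r+σ²/2)T) / (σ√T) = (ln(46.59/44.45) + (0.0725+0.1672²/2)·0.1764) / 0.070224 = (0.047021 + 0.015255) / 0.070224 = 0.886815
d₂ = d₁ − σ√T = 0.886815 − 0.070224 = 0.816591
e^{−rT} = e^{−0.0725·0.1764} = 0.987292
N(d₁) = 0.812411,  N(d₂) = 0.792919
Call price V = S·N(d₁) − K·e^{−rT}·N(d₂) = 37.850212 − 34.797359 = 3.052853
φ(d₁) = (1/√(2π))·e^{−d₁²/2} = 0.269238
Θ = −S·φ(d₁)·σ/(2√T) − r·K·e^{−rT}·N(d₂) = −2.496816 − 2.522809 = -5.019624

price = 3.052853
Θ = -5.019624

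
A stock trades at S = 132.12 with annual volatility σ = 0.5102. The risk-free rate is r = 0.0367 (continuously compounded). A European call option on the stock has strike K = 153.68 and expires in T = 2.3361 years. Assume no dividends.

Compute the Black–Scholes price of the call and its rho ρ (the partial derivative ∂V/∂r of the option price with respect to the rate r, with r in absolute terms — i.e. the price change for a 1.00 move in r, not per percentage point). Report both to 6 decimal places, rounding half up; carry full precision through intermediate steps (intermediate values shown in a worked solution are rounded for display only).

price = 37.111052
ρ = 104.726214

σ√T = 0.5102·√2.3361 = 0.779805
d₁ = (ln(S/K) + (r+σ²/2)T) / (σ√T) = (ln(132.12/153.68) + (0.0367+0.5102²/2)·2.3361) / 0.779805 = (-0.151162 + 0.389783) / 0.779805 = 0.306001
d₂ = d₁ − σ√T = 0.306001 − 0.779805 = -0.473804
e^{−rT} = e^{−0.0367·2.3361} = 0.917838
N(d₁) = 0.620198,  N(d₂) = 0.317820
Call price V = S·N(d₁) − K·e^{−rT}·N(d₂) = 81.940560 − 44.829508 = 37.111052
ρ = K·T·e^{−rT}·N(d₂) = 104.726214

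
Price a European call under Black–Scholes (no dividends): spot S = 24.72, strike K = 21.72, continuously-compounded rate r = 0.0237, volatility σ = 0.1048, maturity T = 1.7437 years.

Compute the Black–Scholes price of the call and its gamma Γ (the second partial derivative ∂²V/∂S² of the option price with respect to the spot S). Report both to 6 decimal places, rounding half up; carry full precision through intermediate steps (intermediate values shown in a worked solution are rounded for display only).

price = 4.043475
Γ = 0.049917

σ√T = 0.1048·√1.7437 = 0.138388
d₁ = (ln(S/K) + (r+σ²/2)T) / (σ√T) = (ln(24.72/21.72) + (0.0237+0.1048²/2)·1.7437) / 0.138388 = (0.129379 + 0.050901) / 0.138388 = 1.302721
d₂ = d₁ − σ√T = 1.302721 − 0.138388 = 1.164333
e^{−rT} = e^{−0.0237·1.7437} = 0.959517
N(d₁) = 0.903665,  N(d₂) = 0.877855
Call price V = S·N(d₁) − K·e^{−rT}·N(d₂) = 22.338597 − 18.295123 = 4.043475
φ(d₁) = (1/√(2π))·e^{−d₁²/2} = 0.170763
Γ = φ(d₁) / (S·σ·√T) = 0.049917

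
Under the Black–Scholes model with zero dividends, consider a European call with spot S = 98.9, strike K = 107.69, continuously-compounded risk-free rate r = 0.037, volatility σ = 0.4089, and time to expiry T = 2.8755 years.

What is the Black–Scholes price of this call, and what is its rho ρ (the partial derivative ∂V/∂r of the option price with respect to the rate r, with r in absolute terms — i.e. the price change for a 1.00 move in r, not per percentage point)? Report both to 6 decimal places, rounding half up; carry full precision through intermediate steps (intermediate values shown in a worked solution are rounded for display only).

σ√T = 0.4089·√2.8755 = 0.693384
d₁ = (ln(S/K) + (r+σ²/2)T) / (σ√T) = (ln(98.9/107.69) + (0.037+0.4089²/2)·2.8755) / 0.693384 = (-0.085147 + 0.346784) / 0.693384 = 0.377333
d₂ = d₁ − σ√T = 0.377333 − 0.693384 = -0.316051
e^{−rT} = e^{−0.037·2.8755} = 0.899071
N(d₁) = 0.647037,  N(d₂) = 0.375982
Call price V = S·N(d₁) − K·e^{−rT}·N(d₂) = 63.991953 − 36.402921 = 27.589032
ρ = K·T·e^{−rT}·N(d₂) = 104.676599

price = 27.589032
ρ = 104.676599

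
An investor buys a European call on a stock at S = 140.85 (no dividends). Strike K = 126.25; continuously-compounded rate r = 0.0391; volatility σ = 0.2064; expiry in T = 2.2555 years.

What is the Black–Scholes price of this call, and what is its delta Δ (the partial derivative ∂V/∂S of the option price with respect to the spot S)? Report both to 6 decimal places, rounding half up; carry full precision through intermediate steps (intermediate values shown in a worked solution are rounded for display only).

σ√T = 0.2064·√2.2555 = 0.309978
d₁ = (ln(S/K) + (r+σ²/2)T) / (σ√T) = (ln(140.85/126.25) + (0.0391+0.2064²/2)·2.2555) / 0.309978 = (0.109431 + 0.136233) / 0.309978 = 0.792523
d₂ = d₁ − σ√T = 0.792523 − 0.309978 = 0.482544
e^{−rT} = e^{−0.0391·2.2555} = 0.915587
N(d₁) = 0.785972,  N(d₂) = 0.685290
Call price V = S·N(d₁) − K·e^{−rT}·N(d₂) = 110.704155 − 79.214662 = 31.489494
Δ = N(d₁) = 0.785972

price = 31.489494
Δ = 0.785972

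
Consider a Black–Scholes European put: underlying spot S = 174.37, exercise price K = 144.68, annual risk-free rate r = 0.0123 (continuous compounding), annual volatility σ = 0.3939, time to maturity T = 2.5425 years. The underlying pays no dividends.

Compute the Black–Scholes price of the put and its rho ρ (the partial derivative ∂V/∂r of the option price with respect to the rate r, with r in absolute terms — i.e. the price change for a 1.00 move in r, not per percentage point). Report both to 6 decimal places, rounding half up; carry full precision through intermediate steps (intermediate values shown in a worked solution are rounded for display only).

σ√T = 0.3939·√2.5425 = 0.628082
d₁ = (ln(S/K) + (r+σ²/2)T) / (σ√T) = (ln(174.37/144.68) + (0.0123+0.3939²/2)·2.5425) / 0.628082 = (0.186655 + 0.228516) / 0.628082 = 0.661015
d₂ = d₁ − σ√T = 0.661015 − 0.628082 = 0.032932
e^{−rT} = e^{−0.0123·2.5425} = 0.969211
N(−d₁) = 0.254302,  N(−d₂) = 0.486864
Put price V = K·e^{−rT}·N(−d₂) − S·N(−d₁) = 68.270773 − 44.342553 = 23.928220
ρ = −K·T·e^{−rT}·N(−d₂) = -173.578441

price = 23.928220
ρ = -173.578441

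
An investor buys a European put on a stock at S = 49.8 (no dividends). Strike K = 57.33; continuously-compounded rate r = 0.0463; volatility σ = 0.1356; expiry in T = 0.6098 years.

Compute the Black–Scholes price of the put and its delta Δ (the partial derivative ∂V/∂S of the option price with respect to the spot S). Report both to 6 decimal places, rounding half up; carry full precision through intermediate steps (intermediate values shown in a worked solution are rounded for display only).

price = 6.345161
Δ = -0.843799

σ√T = 0.1356·√0.6098 = 0.105890
d₁ = (ln(S/K) + (r+σ²/2)T) / (σ√T) = (ln(49.8/57.33) + (0.0463+0.1356²/2)·0.6098) / 0.105890 = (-0.140809 + 0.033840) / 0.105890 = -1.010194
d₂ = d₁ − σ√T = -1.010194 − 0.105890 = -1.116083
e^{−rT} = e^{−0.0463·0.6098} = 0.972161
N(−d₁) = 0.843799,  N(−d₂) = 0.867807
Put price V = K·e^{−rT}·N(−d₂) − S·N(−d₁) = 48.366338 − 42.021176 = 6.345161
Δ = −N(−d₁) = -0.843799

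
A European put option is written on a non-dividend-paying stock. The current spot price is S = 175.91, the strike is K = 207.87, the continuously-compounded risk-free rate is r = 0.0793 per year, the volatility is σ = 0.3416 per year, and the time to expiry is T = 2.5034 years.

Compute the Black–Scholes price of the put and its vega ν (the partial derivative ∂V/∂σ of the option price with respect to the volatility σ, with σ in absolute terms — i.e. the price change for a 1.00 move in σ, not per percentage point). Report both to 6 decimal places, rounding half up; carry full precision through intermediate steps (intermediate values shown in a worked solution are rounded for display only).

price = 34.218229
ν = 105.198281

σ√T = 0.3416·√2.5034 = 0.540484
d₁ = (ln(S/K) + (r+σ²/2)T) / (σ√T) = (ln(175.91/207.87) + (0.0793+0.3416²/2)·2.5034) / 0.540484 = (-0.166940 + 0.344581) / 0.540484 = 0.328670
d₂ = d₁ − σ√T = 0.328670 − 0.540484 = -0.211814
e^{−rT} = e^{−0.0793·2.5034} = 0.819944
N(−d₁) = 0.371203,  N(−d₂) = 0.583874
Put price V = K·e^{−rT}·N(−d₂) − S·N(−d₁) = 99.516488 − 65.298259 = 34.218229
φ(d₁) = (1/√(2π))·e^{−d₁²/2} = 0.377966
ν = S·φ(d₁)·√T = 105.198281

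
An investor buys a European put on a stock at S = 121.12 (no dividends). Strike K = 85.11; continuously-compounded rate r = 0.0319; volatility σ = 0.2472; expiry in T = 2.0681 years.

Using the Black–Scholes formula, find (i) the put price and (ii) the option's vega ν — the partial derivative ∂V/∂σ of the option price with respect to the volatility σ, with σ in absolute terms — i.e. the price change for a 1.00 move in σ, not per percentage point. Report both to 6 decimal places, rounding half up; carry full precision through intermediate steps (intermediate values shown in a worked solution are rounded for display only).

price = 2.027336
ν = 27.715609

σ√T = 0.2472·√2.0681 = 0.355496
d₁ = (ln(S/K) + (r+σ²/2)T) / (σ√T) = (ln(121.12/85.11) + (0.0319+0.2472²/2)·2.0681) / 0.355496 = (0.352837 + 0.129161) / 0.355496 = 1.355849
d₂ = d₁ − σ√T = 1.355849 − 0.355496 = 1.000353
e^{−rT} = e^{−0.0319·2.0681} = 0.936157
N(−d₁) = 0.087574,  N(−d₂) = 0.158570
Put price V = K·e^{−rT}·N(−d₂) − S·N(−d₁) = 12.634260 − 10.606924 = 2.027336
φ(d₁) = (1/√(2π))·e^{−d₁²/2} = 0.159119
ν = S·φ(d₁)·√T = 27.715609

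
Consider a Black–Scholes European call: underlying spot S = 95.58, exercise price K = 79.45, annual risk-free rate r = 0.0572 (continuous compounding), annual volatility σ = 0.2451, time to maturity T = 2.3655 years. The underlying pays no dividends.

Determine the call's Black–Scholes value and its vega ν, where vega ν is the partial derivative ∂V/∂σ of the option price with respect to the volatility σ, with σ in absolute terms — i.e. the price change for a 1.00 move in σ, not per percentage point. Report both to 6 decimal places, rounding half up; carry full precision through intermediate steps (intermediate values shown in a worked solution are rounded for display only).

price = 29.529419
ν = 34.228827

σ√T = 0.2451·√2.3655 = 0.376968
d₁ = (ln(S/K) + (r+σ²/2)T) / (σ√T) = (ln(95.58/79.45) + (0.0572+0.2451²/2)·2.3655) / 0.376968 = (0.184836 + 0.206359) / 0.376968 = 1.037739
d₂ = d₁ − σ√T = 1.037739 − 0.376968 = 0.660771
e^{−rT} = e^{−0.0572·2.3655} = 0.873448
N(d₁) = 0.850304,  N(d₂) = 0.745620
Call price V = S·N(d₁) − K·e^{−rT}·N(d₂) = 81.272086 − 51.742667 = 29.529419
φ(d₁) = (1/√(2π))·e^{−d₁²/2} = 0.232843
ν = S·φ(d₁)·√T = 34.228827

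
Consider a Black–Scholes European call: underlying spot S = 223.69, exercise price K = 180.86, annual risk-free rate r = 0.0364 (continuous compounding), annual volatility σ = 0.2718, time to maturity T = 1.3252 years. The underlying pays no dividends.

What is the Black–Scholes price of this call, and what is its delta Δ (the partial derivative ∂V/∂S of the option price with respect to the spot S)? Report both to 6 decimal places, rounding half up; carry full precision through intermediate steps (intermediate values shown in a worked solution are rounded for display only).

price = 58.255842
Δ = 0.838886

σ√T = 0.2718·√1.3252 = 0.312889
d₁ = (ln(S/K) + (r+σ²/2)T) / (σ√T) = (ln(223.69/180.86) + (0.0364+0.2718²/2)·1.3252) / 0.312889 = (0.212538 + 0.097187) / 0.312889 = 0.989888
d₂ = d₁ − σ√T = 0.989888 − 0.312889 = 0.676999
e^{−rT} = e^{−0.0364·1.3252} = 0.952908
N(d₁) = 0.838886,  N(d₂) = 0.750797
Call price V = S·N(d₁) − K·e^{−rT}·N(d₂) = 187.650304 − 129.394462 = 58.255842
Δ = N(d₁) = 0.838886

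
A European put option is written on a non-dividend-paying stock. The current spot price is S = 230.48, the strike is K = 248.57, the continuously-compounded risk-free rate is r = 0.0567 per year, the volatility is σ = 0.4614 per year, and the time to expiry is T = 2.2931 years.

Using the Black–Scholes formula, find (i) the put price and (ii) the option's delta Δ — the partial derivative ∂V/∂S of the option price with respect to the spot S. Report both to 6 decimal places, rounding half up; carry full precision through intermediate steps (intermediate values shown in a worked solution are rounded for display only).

σ√T = 0.4614·√2.2931 = 0.698697
d₁ = (ln(S/K) + (r+σ²/2)T) / (σ√T) = (ln(230.48/248.57) + (0.0567+0.4614²/2)·2.2931) / 0.698697 = (-0.075560 + 0.374108) / 0.698697 = 0.427291
d₂ = d₁ − σ√T = 0.427291 − 0.698697 = -0.271406
e^{−rT} = e^{−0.0567·2.2931} = 0.878079
N(−d₁) = 0.334584,  N(−d₂) = 0.606961
Put price V = K·e^{−rT}·N(−d₂) − S·N(−d₁) = 132.477697 − 77.114818 = 55.362879
Δ = −N(−d₁) = -0.334584

price = 55.362879
Δ = -0.334584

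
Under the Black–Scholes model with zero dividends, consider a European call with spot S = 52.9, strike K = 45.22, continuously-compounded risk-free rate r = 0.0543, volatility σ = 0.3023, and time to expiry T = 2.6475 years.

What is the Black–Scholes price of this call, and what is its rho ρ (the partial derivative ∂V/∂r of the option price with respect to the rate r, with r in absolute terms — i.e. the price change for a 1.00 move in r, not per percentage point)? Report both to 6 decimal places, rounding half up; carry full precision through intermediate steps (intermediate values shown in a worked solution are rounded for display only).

price = 17.383230
ρ = 66.623602

σ√T = 0.3023·√2.6475 = 0.491877
d₁ = (ln(S/K) + (r+σ²/2)T) / (σ√T) = (ln(52.9/45.22) + (0.0543+0.3023²/2)·2.6475) / 0.491877 = (0.156864 + 0.264731) / 0.491877 = 0.857114
d₂ = d₁ − σ√T = 0.857114 − 0.491877 = 0.365238
e^{−rT} = e^{−0.0543·2.6475} = 0.866096
N(d₁) = 0.804309,  N(d₂) = 0.642533
Call price V = S·N(d₁) − K·e^{−rT}·N(d₂) = 42.547952 − 25.164722 = 17.383230
ρ = K·T·e^{−rT}·N(d₂) = 66.623602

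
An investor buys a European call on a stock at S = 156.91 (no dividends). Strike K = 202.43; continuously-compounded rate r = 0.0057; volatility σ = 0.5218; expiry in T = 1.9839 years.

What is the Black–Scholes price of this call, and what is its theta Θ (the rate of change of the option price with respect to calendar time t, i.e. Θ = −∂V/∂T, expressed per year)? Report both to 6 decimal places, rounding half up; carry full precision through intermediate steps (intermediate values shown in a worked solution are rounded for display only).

price = 32.213113
Θ = -11.864002

σ√T = 0.5218·√1.9839 = 0.734960
d₁ = (ln(S/K) + (r+σ²/2)T) / (σ√T) = (ln(156.91/202.43) + (0.0057+0.5218²/2)·1.9839) / 0.734960 = (-0.254722 + 0.281392) / 0.734960 = 0.036288
d₂ = d₁ − σ√T = 0.036288 − 0.734960 = -0.698673
e^{−rT} = e^{−0.0057·1.9839} = 0.988755
N(d₁) = 0.514473,  N(d₂) = 0.242378
Call price V = S·N(d₁) − K·e^{−rT}·N(d₂) = 80.726030 − 48.512917 = 32.213113
φ(d₁) = (1/√(2π))·e^{−d₁²/2} = 0.398680
Θ = −S·φ(d₁)·σ/(2√T) − r·K·e^{−rT}·N(d₂) = −11.587479 − 0.276524 = -11.864002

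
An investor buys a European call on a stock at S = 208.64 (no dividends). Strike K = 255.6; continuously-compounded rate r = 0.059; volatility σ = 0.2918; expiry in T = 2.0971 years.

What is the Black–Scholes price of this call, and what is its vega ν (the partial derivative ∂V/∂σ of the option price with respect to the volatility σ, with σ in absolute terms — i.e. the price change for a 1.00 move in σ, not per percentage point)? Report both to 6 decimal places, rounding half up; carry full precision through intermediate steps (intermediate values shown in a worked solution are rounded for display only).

price = 28.374105
ν = 120.502329

σ√T = 0.2918·√2.0971 = 0.422566
d₁ = (ln(S/K) + (r+σ²/2)T) / (σ√T) = (ln(208.64/255.6) + (0.059+0.2918²/2)·2.0971) / 0.422566 = (-0.203003 + 0.213010) / 0.422566 = 0.023681
d₂ = d₁ − σ√T = 0.023681 − 0.422566 = -0.398886
e^{−rT} = e^{−0.059·2.0971} = 0.883619
N(d₁) = 0.509446,  N(d₂) = 0.344989
Call price V = S·N(d₁) − K·e^{−rT}·N(d₂) = 106.290872 − 77.916767 = 28.374105
φ(d₁) = (1/√(2π))·e^{−d₁²/2} = 0.398830
ν = S·φ(d₁)·√T = 120.502329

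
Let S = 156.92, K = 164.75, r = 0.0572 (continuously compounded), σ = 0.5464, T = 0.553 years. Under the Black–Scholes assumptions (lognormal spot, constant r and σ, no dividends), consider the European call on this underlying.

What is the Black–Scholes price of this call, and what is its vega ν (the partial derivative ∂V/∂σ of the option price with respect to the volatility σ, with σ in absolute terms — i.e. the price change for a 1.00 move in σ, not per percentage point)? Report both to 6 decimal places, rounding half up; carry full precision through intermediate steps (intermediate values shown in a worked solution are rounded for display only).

price = 24.152229
ν = 45.952609

σ√T = 0.5464·√0.553 = 0.406325
d₁ = (ln(S/K) + (r+σ²/2)T) / (σ√T) = (ln(156.92/164.75) + (0.0572+0.5464²/2)·0.553) / 0.406325 = (-0.048693 + 0.114181) / 0.406325 = 0.161173
d₂ = d₁ − σ√T = 0.161173 − 0.406325 = -0.245152
e^{−rT} = e^{−0.0572·0.553} = 0.968863
N(d₁) = 0.564021,  N(d₂) = 0.403169
Call price V = S·N(d₁) − K·e^{−rT}·N(d₂) = 88.506222 − 64.353993 = 24.152229
φ(d₁) = (1/√(2π))·e^{−d₁²/2} = 0.393794
ν = S·φ(d₁)·√T = 45.952609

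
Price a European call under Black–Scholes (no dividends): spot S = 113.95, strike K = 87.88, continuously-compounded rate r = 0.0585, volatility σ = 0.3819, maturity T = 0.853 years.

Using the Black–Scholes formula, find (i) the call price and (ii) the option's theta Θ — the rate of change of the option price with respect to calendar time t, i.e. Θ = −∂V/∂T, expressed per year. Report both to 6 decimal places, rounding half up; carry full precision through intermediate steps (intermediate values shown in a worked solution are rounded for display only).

σ√T = 0.3819·√0.853 = 0.352715
d₁ = (ln(S/K) + (r+σ²/2)T) / (σ√T) = (ln(113.95/87.88) + (0.0585+0.3819²/2)·0.853) / 0.352715 = (0.259788 + 0.112105) / 0.352715 = 1.054369
d₂ = d₁ − σ√T = 1.054369 − 0.352715 = 0.701654
e^{−rT} = e^{−0.0585·0.853} = 0.951324
N(d₁) = 0.854143,  N(d₂) = 0.758552
Call price V = S·N(d₁) − K·e^{−rT}·N(d₂) = 97.329597 − 63.416778 = 33.912819
φ(d₁) = (1/√(2π))·e^{−d₁²/2} = 0.228828
Θ = −S·φ(d₁)·σ/(2√T) − r·K·e^{−rT}·N(d₂) = −5.390986 − 3.709882 = -9.100868

price = 33.912819
Θ = -9.100868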